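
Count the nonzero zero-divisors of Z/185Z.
Z/185Z has 40 nonzero zero-divisors

In Z/185Z each nonzero element is either a unit (gcd with 185 is 1) or a zero-divisor (gcd > 1). The number of units is φ(185): factorise 185 = 5 · 37, so φ(185) = (5 − 1) · (37 − 1) = 4 · 36 = 144. The nonzero elements number 185 − 1 = 184. Hence the nonzero zero-divisors number 184 − 144 = 40.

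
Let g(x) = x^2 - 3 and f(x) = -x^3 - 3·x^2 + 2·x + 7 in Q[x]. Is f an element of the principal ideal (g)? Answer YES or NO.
In Q[x] the ideal (g) consists of all multiples of g, so f ∈ (g) iff g | f, i.e. iff the remainder of f on division by g is 0. Divide f by g (g is monic, so eliminate the leading term of the running remainder at each step):
  leading term -x^3: subtract (-x)·g(x) = -x^3 + 3·x, leaving -3·x^2 - x + 7
  leading term -3·x^2: subtract (-3)·g(x) = 9 - 3·x^2, leaving -x - 2
The remainder r(x) = -x - 2 ≠ 0 (and deg r < deg g), so g ∤ f, i.e. f ∉ (g).

Final answer: NO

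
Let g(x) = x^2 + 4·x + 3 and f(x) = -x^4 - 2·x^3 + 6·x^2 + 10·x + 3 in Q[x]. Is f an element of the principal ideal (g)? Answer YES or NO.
In Q[x] the ideal (g) consists of all multiples of g, so f ∈ (g) iff g | f, i.e. iff the remainder of f on division by g is 0. Divide f by g (g is monic, so eliminate the leading term of the running remainder at each step):
  leading term -x^4: subtract (-x^2)·g(x) = -x^4 - 4·x^3 - 3·x^2, leaving 2·x^3 + 9·x^2 + 10·x + 3
  leading term 2·x^3: subtract (2·x)·g(x) = 2·x^3 + 8·x^2 + 6·x, leaving x^2 + 4·x + 3
  leading term x^2: subtract (1)·g(x) = x^2 + 4·x + 3, leaving 0
The remainder is 0, so f(x) = g(x) · h(x) with h(x) = -x^2 + 2·x + 1. Hence g | f, i.e. f ∈ (g).

Final answer: YES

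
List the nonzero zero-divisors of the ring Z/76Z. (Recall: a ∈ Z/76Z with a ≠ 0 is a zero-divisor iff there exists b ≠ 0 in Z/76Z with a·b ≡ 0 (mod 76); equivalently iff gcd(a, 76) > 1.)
nonzero zero-divisors of Z/76Z = {2, 4, 6, 8, 10, 12, 14, 16, 18, 19, 20, 22, 24, 26, 28, 30, 32, 34, 36, 38, 40, 42, 44, 46, 48, 50, 52, 54, 56, 57, 58, 60, 62, 64, 66, 68, 70, 72, 74}

An element a ∈ Z/76Z (with a ≠ 0) is a zero-divisor iff gcd(a, 76) > 1 (because a is a unit precisely when gcd(a, n) = 1, and in Z/nZ every nonzero, non-unit element is a zero-divisor). Scan a = 1, ..., 75 and keep those with gcd(a, 76) > 1:
  gcd(2, 76) = 2, gcd(4, 76) = 4, gcd(6, 76) = 2, gcd(8, 76) = 4, gcd(10, 76) = 2, gcd(12, 76) = 4, gcd(14, 76) = 2, gcd(16, 76) = 4, gcd(18, 76) = 2, gcd(19, 76) = 19, gcd(20, 76) = 4, gcd(22, 76) = 2, gcd(24, 76) = 4, gcd(26, 76) = 2, gcd(28, 76) = 4, gcd(30, 76) = 2, gcd(32, 76) = 4, gcd(34, 76) = 2, gcd(36, 76) = 4, gcd(38, 76) = 38, gcd(40, 76) = 4, gcd(42, 76) = 2, gcd(44, 76) = 4, gcd(46, 76) = 2, gcd(48, 76) = 4, gcd(50, 76) = 2, gcd(52, 76) = 4, gcd(54, 76) = 2, gcd(56, 76) = 4, gcd(57, 76) = 19, gcd(58, 76) = 2, gcd(60, 76) = 4, gcd(62, 76) = 2, gcd(64, 76) = 4, gcd(66, 76) = 2, gcd(68, 76) = 4, gcd(70, 76) = 2, gcd(72, 76) = 4, gcd(74, 76) = 2.
All other a ∈ {1, ..., 75} have gcd(a, 76) = 1 and are units. So the nonzero zero-divisors are exactly the 39 values of a appearing in this scan.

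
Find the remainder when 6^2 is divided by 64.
36

Use repeated squaring. Binary(2) = 10. Walk through the bits of the exponent 2 left-to-right: at each bit after the leading one, square the running value, then multiply by 6 if the bit is 1 (always reducing mod 64):
  bit 1 = 1 (leading): start with 6.
  bit 2 = 0: square 6^2 = 36 (mod 64).
Final value: 6^2 ≡ 36 (mod 64).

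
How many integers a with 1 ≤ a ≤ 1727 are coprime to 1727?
The number of a ∈ {1, ..., 1727} with gcd(a, 1727) = 1 is by definition Euler's totient φ(1727). φ is multiplicative, with φ(p^e) = p^e − p^(e−1). Factorise 1727 = 11 · 157. Then
  φ(1727) = (11 − 1) · (157 − 1) = 10 · 156 = 1560.
So there are 1560 such integers.

Final answer: 1560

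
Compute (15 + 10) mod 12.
Reduce the summands first: 15 ≡ 3 (mod 12), so 15 + 10 ≡ 3 + 10 (mod 12). 3 + 10 = 13; 13 = 1·12 + 1, so (15 + 10) mod 12 = 1.

Final answer: 1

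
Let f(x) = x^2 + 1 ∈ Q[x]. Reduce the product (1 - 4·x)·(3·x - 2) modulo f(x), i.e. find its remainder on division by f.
a · b ≡ 11·x + 10 (mod f(x))

First multiply in Q[x] without reducing: a · b = -12·x^2 + 11·x - 2. Now divide by f(x) = x^2 + 1, eliminating the leading term at each step:
  leading term -12·x^2: subtract (-12)·f(x) = -12·x^2 - 12, leaving 11·x + 10
The degree is now < 2, so this is the remainder. Hence a · b ≡ 11·x + 10 in Q[x]/(f).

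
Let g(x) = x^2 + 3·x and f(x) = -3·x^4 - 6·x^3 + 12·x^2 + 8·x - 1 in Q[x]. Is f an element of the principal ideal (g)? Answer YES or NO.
In Q[x] the ideal (g) consists of all multiples of g, so f ∈ (g) iff g | f, i.e. iff the remainder of f on division by g is 0. Divide f by g (g is monic, so eliminate the leading term of the running remainder at each step):
  leading term -3·x^4: subtract (-3·x^2)·g(x) = -3·x^4 - 9·x^3, leaving 3·x^3 + 12·x^2 + 8·x - 1
  leading term 3·x^3: subtract (3·x)·g(x) = 3·x^3 + 9·x^2, leaving 3·x^2 + 8·x - 1
  leading term 3·x^2: subtract (3)·g(x) = 3·x^2 + 9·x, leaving -x - 1
The remainder r(x) = -x - 1 ≠ 0 (and deg r < deg g), so g ∤ f, i.e. f ∉ (g).

Final answer: NO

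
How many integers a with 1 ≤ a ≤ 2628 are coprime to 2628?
The number of a ∈ {1, ..., 2628} with gcd(a, 2628) = 1 is by definition Euler's totient φ(2628). φ is multiplicative, with φ(p^e) = p^e − p^(e−1). Factorise 2628 = 2^2 · 3^2 · 73. Then
  φ(2628) = (2^2 − 2^1) · (3^2 − 3^1) · (73 − 1) = 2 · 6 · 72 = 864.
So there are 864 such integers.

Final answer: 864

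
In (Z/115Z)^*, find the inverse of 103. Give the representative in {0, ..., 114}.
103^(−1) ≡ 67 (mod 115)

Apply the extended Euclidean algorithm to (115, 103), tracking rows (r, s, t) with s·115 + t·103 = r. Each division r_prev = q·r_cur + r_new produces the new row as (previous row) − q·(current row):
  row A: (115, 1, 0)   [1·115 + 0·103 = 115]
  row B: (103, 0, 1)   [0·115 + 1·103 = 103]
  115 = 1·103 + 12   → row C = row A − 1·row B = (12, 1, −1)   [check: 1·115 − 1·103 = 12]
  103 = 8·12 + 7   → row D = row B − 8·row C = (7, −8, 9)   [check: −8·115 + 9·103 = 7]
  12 = 1·7 + 5   → row E = row C − 1·row D = (5, 9, −10)   [check: 9·115 − 10·103 = 5]
  7 = 1·5 + 2   → row F = row D − 1·row E = (2, −17, 19)   [check: −17·115 + 19·103 = 2]
  5 = 2·2 + 1   → row G = row E − 2·row F = (1, 43, −48)   [check: 43·115 − 48·103 = 1]
  2 = 2·1 + 0   → remainder 0, stop. gcd = 1 (last nonzero row G).
The gcd is 1, so 103 is invertible mod 115. The last nonzero row gives 43·115 − 48·103 = 1, so t = −48. So 103^(−1) ≡ −48 ≡ 67 (mod 115). Verify: 103 · 67 = 6901 ≡ 1 (mod 115). ✓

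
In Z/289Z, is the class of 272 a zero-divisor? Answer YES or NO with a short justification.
YES

gcd(272, 289) = 17 > 1, so 272 is not a unit in Z/289Z. In Z/nZ every nonzero non-unit is a zero-divisor: explicitly, take b = 289/gcd = 17 ≠ 0 (mod 289); then 272·17 = 4624 = 16·289, i.e. 272·17 ≡ 0 (mod 289). So 272 is a zero-divisor.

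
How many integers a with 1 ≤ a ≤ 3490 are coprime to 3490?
The number of a ∈ {1, ..., 3490} with gcd(a, 3490) = 1 is by definition Euler's totient φ(3490). φ is multiplicative, with φ(p^e) = p^e − p^(e−1). Factorise 3490 = 2 · 5 · 349. Then
  φ(3490) = (2 − 1) · (5 − 1) · (349 − 1) = 1 · 4 · 348 = 1392.
So there are 1392 such integers.

Final answer: 1392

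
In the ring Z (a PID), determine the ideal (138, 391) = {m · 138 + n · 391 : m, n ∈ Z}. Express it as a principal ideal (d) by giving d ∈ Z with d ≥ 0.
In the PID Z, (a, b) is generated by gcd(a, b). Compute gcd(391, 138) with the extended Euclidean algorithm, tracking rows (r, s, t) with s·391 + t·138 = r:
  row A: (391, 1, 0)   [1·391 + 0·138 = 391]
  row B: (138, 0, 1)   [0·391 + 1·138 = 138]
  391 = 2·138 + 115   → row C = row A − 2·row B = (115, 1, −2)   [check: 1·391 − 2·138 = 115]
  138 = 1·115 + 23   → row D = row B − 1·row C = (23, −1, 3)   [check: −1·391 + 3·138 = 23]
  115 = 5·23 + 0   → remainder 0, stop. gcd = 23 (last nonzero row D).
So gcd(138, 391) = 23, with Bézout identity −1·391 + 3·138 = 23. Containment (⊇): the Bézout identity exhibits 23 as an element of (138, 391), giving (23) ⊆ (138, 391). Containment (⊆): since 23 | 138 and 23 | 391 (138 = 23·6, 391 = 23·17), every Z-linear combination of 138 and 391 is divisible by 23, so (138, 391) ⊆ (23). Therefore (138, 391) = (23), d = 23.

Final answer: (138, 391) = (23); d = 23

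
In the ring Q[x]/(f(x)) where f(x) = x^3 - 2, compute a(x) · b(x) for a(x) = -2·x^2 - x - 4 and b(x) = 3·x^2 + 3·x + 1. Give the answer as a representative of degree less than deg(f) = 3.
First multiply in Q[x] without reducing: a · b = -6·x^4 - 9·x^3 - 17·x^2 - 13·x - 4. Now divide by f(x) = x^3 - 2, eliminating the leading term at each step:
  leading term -6·x^4: subtract (-6·x)·f(x) = -6·x^4 + 12·x, leaving -9·x^3 - 17·x^2 - 25·x - 4
  leading term -9·x^3: subtract (-9)·f(x) = 18 - 9·x^3, leaving -17·x^2 - 25·x - 22
The degree is now < 3, so this is the remainder. Hence a · b ≡ -17·x^2 - 25·x - 22 in Q[x]/(f).

Final answer: a · b ≡ -17·x^2 - 25·x - 22 (mod f(x))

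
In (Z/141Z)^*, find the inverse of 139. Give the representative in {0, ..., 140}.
139^(−1) ≡ 70 (mod 141)

Apply the extended Euclidean algorithm to (141, 139), tracking rows (r, s, t) with s·141 + t·139 = r. Each division r_prev = q·r_cur + r_new produces the new row as (previous row) − q·(current row):
  row A: (141, 1, 0)   [1·141 + 0·139 = 141]
  row B: (139, 0, 1)   [0·141 + 1·139 = 139]
  141 = 1·139 + 2   → row C = row A − 1·row B = (2, 1, −1)   [check: 1·141 − 1·139 = 2]
  139 = 69·2 + 1   → row D = row B − 69·row C = (1, −69, 70)   [check: −69·141 + 70·139 = 1]
  2 = 2·1 + 0   → remainder 0, stop. gcd = 1 (last nonzero row D).
The gcd is 1, so 139 is invertible mod 141. The last nonzero row gives −69·141 + 70·139 = 1, so t = 70. So 139^(−1) ≡ 70 (mod 141). Verify: 139 · 70 = 9730 ≡ 1 (mod 141). ✓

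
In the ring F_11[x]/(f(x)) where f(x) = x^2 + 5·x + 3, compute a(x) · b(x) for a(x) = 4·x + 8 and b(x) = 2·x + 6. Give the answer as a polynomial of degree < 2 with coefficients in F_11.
a · b ≡ 2 (mod f(x))

Multiply as integer polynomials: a · b = 8·x^2 + 40·x + 48. Reducing coefficients mod 11: a · b ≡ 8·x^2 + 7·x + 4. Now divide by f(x) = x^2 + 5·x + 3 in F_11[x], eliminating the leading term at each step:
  leading term 8·x^2: subtract (8)·f(x) = 8·x^2 + 7·x + 2, leaving 2 (coefficients mod 11)
The degree is now < 2, so this is the remainder. Hence a · b ≡ 2 in F_11[x]/(f).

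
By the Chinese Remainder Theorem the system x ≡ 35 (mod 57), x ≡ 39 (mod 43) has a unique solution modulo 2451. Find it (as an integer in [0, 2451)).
The moduli 57, 43 are pairwise coprime, so by the CRT there is a unique solution mod 57·43 = 2451.
Solve by successive substitution. Start with x ≡ 35 (mod 57).
  Combine with x ≡ 39 (mod 43): write x = 35 + 57·t and require 35 + 57·t ≡ 39 (mod 43), i.e. 57·t ≡ 39 − 35 ≡ 4 (mod 43). Since 57^(−1) ≡ 40 (mod 43) (57 ≡ 14 (mod 43)), t ≡ 40·4 ≡ 31 (mod 43). So x ≡ 35 + 57·31 = 1802 (mod 2451).
Unique solution in [0, 2451): x = 1802.

Final answer: x ≡ 1802 (mod 2451); the representative in [0, 2451) is 1802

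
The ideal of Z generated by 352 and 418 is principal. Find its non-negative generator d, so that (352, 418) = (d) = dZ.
In the PID Z, (a, b) is generated by gcd(a, b). Compute gcd(418, 352) with the extended Euclidean algorithm, tracking rows (r, s, t) with s·418 + t·352 = r:
  row A: (418, 1, 0)   [1·418 + 0·352 = 418]
  row B: (352, 0, 1)   [0·418 + 1·352 = 352]
  418 = 1·352 + 66   → row C = row A − 1·row B = (66, 1, −1)   [check: 1·418 − 1·352 = 66]
  352 = 5·66 + 22   → row D = row B − 5·row C = (22, −5, 6)   [check: −5·418 + 6·352 = 22]
  66 = 3·22 + 0   → remainder 0, stop. gcd = 22 (last nonzero row D).
So gcd(352, 418) = 22, with Bézout identity −5·418 + 6·352 = 22. Containment (⊇): the Bézout identity exhibits 22 as an element of (352, 418), giving (22) ⊆ (352, 418). Containment (⊆): since 22 | 352 and 22 | 418 (352 = 22·16, 418 = 22·19), every Z-linear combination of 352 and 418 is divisible by 22, so (352, 418) ⊆ (22). Therefore (352, 418) = (22), d = 22.

Final answer: (352, 418) = (22); d = 22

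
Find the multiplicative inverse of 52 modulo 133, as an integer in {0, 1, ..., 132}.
Apply the extended Euclidean algorithm to (133, 52), tracking rows (r, s, t) with s·133 + t·52 = r. Each division r_prev = q·r_cur + r_new produces the new row as (previous row) − q·(current row):
  row A: (133, 1, 0)   [1·133 + 0·52 = 133]
  row B: (52, 0, 1)   [0·133 + 1·52 = 52]
  133 = 2·52 + 29   → row C = row A − 2·row B = (29, 1, −2)   [check: 1·133 − 2·52 = 29]
  52 = 1·29 + 23   → row D = row B − 1·row C = (23, −1, 3)   [check: −1·133 + 3·52 = 23]
  29 = 1·23 + 6   → row E = row C − 1·row D = (6, 2, −5)   [check: 2·133 − 5·52 = 6]
  23 = 3·6 + 5   → row F = row D − 3·row E = (5, −7, 18)   [check: −7·133 + 18·52 = 5]
  6 = 1·5 + 1   → row G = row E − 1·row F = (1, 9, −23)   [check: 9·133 − 23·52 = 1]
  5 = 5·1 + 0   → remainder 0, stop. gcd = 1 (last nonzero row G).
The gcd is 1, so 52 is invertible mod 133. The last nonzero row gives 9·133 − 23·52 = 1, so t = −23. So 52^(−1) ≡ −23 ≡ 110 (mod 133). Verify: 52 · 110 = 5720 ≡ 1 (mod 133). ✓

Final answer: 52^(−1) ≡ 110 (mod 133)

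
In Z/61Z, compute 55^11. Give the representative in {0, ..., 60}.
17

Use repeated squaring. Binary(11) = 1011. Walk through the bits of the exponent 11 left-to-right: at each bit after the leading one, square the running value, then multiply by 55 if the bit is 1 (always reducing mod 61):
  bit 1 = 1 (leading): start with 55.
  bit 2 = 0: square 55^2 = 3025 ≡ 36 (mod 61).
  bit 3 = 1: square 36^2 = 1296 ≡ 15; bit is 1, so multiply 15·55 = 825 ≡ 32 (mod 61).
  bit 4 = 1: square 32^2 = 1024 ≡ 48; bit is 1, so multiply 48·55 = 2640 ≡ 17 (mod 61).
Final value: 55^11 ≡ 17 (mod 61).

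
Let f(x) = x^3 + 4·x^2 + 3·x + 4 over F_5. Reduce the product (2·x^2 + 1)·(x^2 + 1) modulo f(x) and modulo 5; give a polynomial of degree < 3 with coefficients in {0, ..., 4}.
Multiply as integer polynomials: a · b = 2·x^4 + 3·x^2 + 1. Reducing coefficients mod 5: a · b ≡ 2·x^4 + 3·x^2 + 1. Now divide by f(x) = x^3 + 4·x^2 + 3·x + 4 in F_5[x], eliminating the leading term at each step:
  leading term 2·x^4: subtract (2·x)·f(x) = 2·x^4 + 3·x^3 + x^2 + 3·x, leaving 2·x^3 + 2·x^2 + 2·x + 1 (coefficients mod 5)
  leading term 2·x^3: subtract (2)·f(x) = 2·x^3 + 3·x^2 + x + 3, leaving 4·x^2 + x + 3 (coefficients mod 5)
The degree is now < 3, so this is the remainder. Hence a · b ≡ 4·x^2 + x + 3 in F_5[x]/(f).

Final answer: a · b ≡ 4·x^2 + x + 3 (mod f(x))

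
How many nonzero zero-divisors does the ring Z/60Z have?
In Z/60Z each nonzero element is either a unit (gcd with 60 is 1) or a zero-divisor (gcd > 1). The number of units is φ(60): factorise 60 = 2^2 · 3 · 5, so φ(60) = (2^2 − 2^1) · (3 − 1) · (5 − 1) = 2 · 2 · 4 = 16. The nonzero elements number 60 − 1 = 59. Hence the nonzero zero-divisors number 59 − 16 = 43.

Final answer: Z/60Z has 43 nonzero zero-divisors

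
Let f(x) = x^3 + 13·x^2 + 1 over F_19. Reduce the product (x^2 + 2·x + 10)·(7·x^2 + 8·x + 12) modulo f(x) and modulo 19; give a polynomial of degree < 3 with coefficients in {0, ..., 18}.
a · b ≡ 7·x^2 + 2·x + 18 (mod f(x))

Multiply as integer polynomials: a · b = 7·x^4 + 22·x^3 + 98·x^2 + 104·x + 120. Reducing coefficients mod 19: a · b ≡ 7·x^4 + 3·x^3 + 3·x^2 + 9·x + 6. Now divide by f(x) = x^3 + 13·x^2 + 1 in F_19[x], eliminating the leading term at each step:
  leading term 7·x^4: subtract (7·x)·f(x) = 7·x^4 + 15·x^3 + 7·x, leaving 7·x^3 + 3·x^2 + 2·x + 6 (coefficients mod 19)
  leading term 7·x^3: subtract (7)·f(x) = 7·x^3 + 15·x^2 + 7, leaving 7·x^2 + 2·x + 18 (coefficients mod 19)
The degree is now < 3, so this is the remainder. Hence a · b ≡ 7·x^2 + 2·x + 18 in F_19[x]/(f).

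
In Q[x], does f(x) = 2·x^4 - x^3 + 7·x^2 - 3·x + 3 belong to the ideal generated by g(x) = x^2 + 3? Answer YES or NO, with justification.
YES

In Q[x] the ideal (g) consists of all multiples of g, so f ∈ (g) iff g | f, i.e. iff the remainder of f on division by g is 0. Divide f by g (g is monic, so eliminate the leading term of the running remainder at each step):
  leading term 2·x^4: subtract (2·x^2)·g(x) = 2·x^4 + 6·x^2, leaving -x^3 + x^2 - 3·x + 3
  leading term -x^3: subtract (-x)·g(x) = -x^3 - 3·x, leaving x^2 + 3
  leading term x^2: subtract (1)·g(x) = x^2 + 3, leaving 0
The remainder is 0, so f(x) = g(x) · h(x) with h(x) = 2·x^2 - x + 1. Hence g | f, i.e. f ∈ (g).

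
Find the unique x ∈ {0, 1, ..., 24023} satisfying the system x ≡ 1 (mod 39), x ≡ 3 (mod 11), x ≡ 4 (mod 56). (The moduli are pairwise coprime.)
The moduli 39, 11, 56 are pairwise coprime, so by the CRT there is a unique solution mod 39·11·56 = 24024.
Solve by successive substitution. Start with x ≡ 1 (mod 39).
  Combine with x ≡ 3 (mod 11): write x = 1 + 39·t and require 1 + 39·t ≡ 3 (mod 11), i.e. 39·t ≡ 3 − 1 ≡ 2 (mod 11). Since 39^(−1) ≡ 2 (mod 11) (39 ≡ 6 (mod 11)), t ≡ 2·2 ≡ 4 (mod 11). So x ≡ 1 + 39·4 = 157 (mod 429).
  Combine with x ≡ 4 (mod 56): write x = 157 + 429·t and require 157 + 429·t ≡ 4 (mod 56), i.e. 429·t ≡ 4 − 157 ≡ 15 (mod 56). Since 429^(−1) ≡ 53 (mod 56) (429 ≡ 37 (mod 56)), t ≡ 53·15 ≡ 11 (mod 56). So x ≡ 157 + 429·11 = 4876 (mod 24024).
Unique solution in [0, 24024): x = 4876.

Final answer: x ≡ 4876 (mod 24024); the representative in [0, 24024) is 4876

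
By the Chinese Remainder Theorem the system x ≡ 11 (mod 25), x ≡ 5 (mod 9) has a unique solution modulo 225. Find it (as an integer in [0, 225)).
x ≡ 86 (mod 225); the representative in [0, 225) is 86

The moduli 25, 9 are pairwise coprime, so by the CRT there is a unique solution mod 25·9 = 225.
Solve by successive substitution. Start with x ≡ 11 (mod 25).
  Combine with x ≡ 5 (mod 9): write x = 11 + 25·t and require 11 + 25·t ≡ 5 (mod 9), i.e. 25·t ≡ 5 − 11 ≡ 3 (mod 9). Since 25^(−1) ≡ 4 (mod 9) (25 ≡ 7 (mod 9)), t ≡ 4·3 ≡ 3 (mod 9). So x ≡ 11 + 25·3 = 86 (mod 225).
Unique solution in [0, 225): x = 86.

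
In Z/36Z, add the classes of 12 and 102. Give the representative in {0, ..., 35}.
Reduce the summands first: 102 ≡ 30 (mod 36), so 12 + 102 ≡ 12 + 30 (mod 36). 12 + 30 = 42; 42 = 1·36 + 6, so (12 + 102) mod 36 = 6.

Final answer: 6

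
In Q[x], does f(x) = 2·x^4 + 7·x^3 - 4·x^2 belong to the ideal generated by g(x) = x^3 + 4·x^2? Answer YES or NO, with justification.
In Q[x] the ideal (g) consists of all multiples of g, so f ∈ (g) iff g | f, i.e. iff the remainder of f on division by g is 0. Divide f by g (g is monic, so eliminate the leading term of the running remainder at each step):
  leading term 2·x^4: subtract (2·x)·g(x) = 2·x^4 + 8·x^3, leaving -x^3 - 4·x^2
  leading term -x^3: subtract (-1)·g(x) = -x^3 - 4·x^2, leaving 0
The remainder is 0, so f(x) = g(x) · h(x) with h(x) = 2·x - 1. Hence g | f, i.e. f ∈ (g).

Final answer: YES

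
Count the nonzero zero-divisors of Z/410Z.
In Z/410Z each nonzero element is either a unit (gcd with 410 is 1) or a zero-divisor (gcd > 1). The number of units is φ(410): factorise 410 = 2 · 5 · 41, so φ(410) = (2 − 1) · (5 − 1) · (41 − 1) = 1 · 4 · 40 = 160. The nonzero elements number 410 − 1 = 409. Hence the nonzero zero-divisors number 409 − 160 = 249.

Final answer: Z/410Z has 249 nonzero zero-divisors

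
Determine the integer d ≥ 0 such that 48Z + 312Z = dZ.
(48, 312) = (24); d = 24

In the PID Z, (a, b) is generated by gcd(a, b). Compute gcd(312, 48) with the extended Euclidean algorithm, tracking rows (r, s, t) with s·312 + t·48 = r:
  row A: (312, 1, 0)   [1·312 + 0·48 = 312]
  row B: (48, 0, 1)   [0·312 + 1·48 = 48]
  312 = 6·48 + 24   → row C = row A − 6·row B = (24, 1, −6)   [check: 1·312 − 6·48 = 24]
  48 = 2·24 + 0   → remainder 0, stop. gcd = 24 (last nonzero row C).
So gcd(48, 312) = 24, with Bézout identity 1·312 − 6·48 = 24. Containment (⊇): the Bézout identity exhibits 24 as an element of (48, 312), giving (24) ⊆ (48, 312). Containment (⊆): since 24 | 48 and 24 | 312 (48 = 24·2, 312 = 24·13), every Z-linear combination of 48 and 312 is divisible by 24, so (48, 312) ⊆ (24). Therefore (48, 312) = (24), d = 24.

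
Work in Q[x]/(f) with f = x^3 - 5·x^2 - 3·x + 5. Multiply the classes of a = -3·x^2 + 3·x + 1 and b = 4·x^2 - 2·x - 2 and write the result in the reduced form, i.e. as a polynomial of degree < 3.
a · b ≡ -242·x^2 - 74·x + 208 (mod f(x))

First multiply in Q[x] without reducing: a · b = -12·x^4 + 18·x^3 + 4·x^2 - 8·x - 2. Now divide by f(x) = x^3 - 5·x^2 - 3·x + 5, eliminating the leading term at each step:
  leading term -12·x^4: subtract (-12·x)·f(x) = -12·x^4 + 60·x^3 + 36·x^2 - 60·x, leaving -42·x^3 - 32·x^2 + 52·x - 2
  leading term -42·x^3: subtract (-42)·f(x) = -42·x^3 + 210·x^2 + 126·x - 210, leaving -242·x^2 - 74·x + 208
The degree is now < 3, so this is the remainder. Hence a · b ≡ -242·x^2 - 74·x + 208 in Q[x]/(f).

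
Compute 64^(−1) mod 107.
64^(−1) ≡ 102 (mod 107)

Apply the extended Euclidean algorithm to (107, 64), tracking rows (r, s, t) with s·107 + t·64 = r. Each division r_prev = q·r_cur + r_new produces the new row as (previous row) − q·(current row):
  row A: (107, 1, 0)   [1·107 + 0·64 = 107]
  row B: (64, 0, 1)   [0·107 + 1·64 = 64]
  107 = 1·64 + 43   → row C = row A − 1·row B = (43, 1, −1)   [check: 1·107 − 1·64 = 43]
  64 = 1·43 + 21   → row D = row B − 1·row C = (21, −1, 2)   [check: −1·107 + 2·64 = 21]
  43 = 2·21 + 1   → row E = row C − 2·row D = (1, 3, −5)   [check: 3·107 − 5·64 = 1]
  21 = 21·1 + 0   → remainder 0, stop. gcd = 1 (last nonzero row E).
The gcd is 1, so 64 is invertible mod 107. The last nonzero row gives 3·107 − 5·64 = 1, so t = −5. So 64^(−1) ≡ −5 ≡ 102 (mod 107). Verify: 64 · 102 = 6528 ≡ 1 (mod 107). ✓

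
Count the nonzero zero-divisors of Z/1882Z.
Z/1882Z has 941 nonzero zero-divisors

In Z/1882Z each nonzero element is either a unit (gcd with 1882 is 1) or a zero-divisor (gcd > 1). The number of units is φ(1882): factorise 1882 = 2 · 941, so φ(1882) = (2 − 1) · (941 − 1) = 1 · 940 = 940. The nonzero elements number 1882 − 1 = 1881. Hence the nonzero zero-divisors number 1881 − 940 = 941.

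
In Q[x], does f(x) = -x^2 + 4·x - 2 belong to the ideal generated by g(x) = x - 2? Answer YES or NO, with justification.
NO

In Q[x] the ideal (g) consists of all multiples of g, so f ∈ (g) iff g | f, i.e. iff the remainder of f on division by g is 0. Divide f by g (g is monic, so eliminate the leading term of the running remainder at each step):
  leading term -x^2: subtract (-x)·g(x) = -x^2 + 2·x, leaving 2·x - 2
  leading term 2·x: subtract (2)·g(x) = 2·x - 4, leaving 2
The remainder r(x) = 2 ≠ 0 (and deg r < deg g), so g ∤ f, i.e. f ∉ (g).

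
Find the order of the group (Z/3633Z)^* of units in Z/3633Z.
(Z/3633Z)^* consists of the classes a with gcd(a, 3633) = 1, so its order is φ(3633). φ is multiplicative, with φ(p^e) = p^e − p^(e−1). Factorise 3633 = 3 · 7 · 173. Then
  φ(3633) = (3 − 1) · (7 − 1) · (173 − 1) = 2 · 6 · 172 = 2064.
Thus |(Z/3633Z)^*| = 2064.

Final answer: |(Z/3633Z)^*| = 2064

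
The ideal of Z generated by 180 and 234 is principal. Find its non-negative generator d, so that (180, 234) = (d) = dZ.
(180, 234) = (18); d = 18

In the PID Z, (a, b) is generated by gcd(a, b). Compute gcd(234, 180) with the extended Euclidean algorithm, tracking rows (r, s, t) with s·234 + t·180 = r:
  row A: (234, 1, 0)   [1·234 + 0·180 = 234]
  row B: (180, 0, 1)   [0·234 + 1·180 = 180]
  234 = 1·180 + 54   → row C = row A − 1·row B = (54, 1, −1)   [check: 1·234 − 1·180 = 54]
  180 = 3·54 + 18   → row D = row B − 3·row C = (18, −3, 4)   [check: −3·234 + 4·180 = 18]
  54 = 3·18 + 0   → remainder 0, stop. gcd = 18 (last nonzero row D).
So gcd(180, 234) = 18, with Bézout identity −3·234 + 4·180 = 18. Containment (⊇): the Bézout identity exhibits 18 as an element of (180, 234), giving (18) ⊆ (180, 234). Containment (⊆): since 18 | 180 and 18 | 234 (180 = 18·10, 234 = 18·13), every Z-linear combination of 180 and 234 is divisible by 18, so (180, 234) ⊆ (18). Therefore (180, 234) = (18), d = 18.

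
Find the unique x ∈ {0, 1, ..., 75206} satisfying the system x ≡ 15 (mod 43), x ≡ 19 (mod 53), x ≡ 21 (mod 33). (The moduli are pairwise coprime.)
x ≡ 56517 (mod 75207); the representative in [0, 75207) is 56517

The moduli 43, 53, 33 are pairwise coprime, so by the CRT there is a unique solution mod 43·53·33 = 75207.
Solve by successive substitution. Start with x ≡ 15 (mod 43).
  Combine with x ≡ 19 (mod 53): write x = 15 + 43·t and require 15 + 43·t ≡ 19 (mod 53), i.e. 43·t ≡ 19 − 15 ≡ 4 (mod 53). Since 43^(−1) ≡ 37 (mod 53), t ≡ 37·4 ≡ 42 (mod 53). So x ≡ 15 + 43·42 = 1821 (mod 2279).
  Combine with x ≡ 21 (mod 33): write x = 1821 + 2279·t and require 1821 + 2279·t ≡ 21 (mod 33), i.e. 2279·t ≡ 21 − 1821 ≡ 15 (mod 33). Since 2279^(−1) ≡ 17 (mod 33) (2279 ≡ 2 (mod 33)), t ≡ 17·15 ≡ 24 (mod 33). So x ≡ 1821 + 2279·24 = 56517 (mod 75207).
Unique solution in [0, 75207): x = 56517.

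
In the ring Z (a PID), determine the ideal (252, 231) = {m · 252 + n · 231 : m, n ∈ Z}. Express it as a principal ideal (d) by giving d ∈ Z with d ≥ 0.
(252, 231) = (21); d = 21

In the PID Z, (a, b) is generated by gcd(a, b). Compute gcd(252, 231) with the extended Euclidean algorithm, tracking rows (r, s, t) with s·252 + t·231 = r:
  row A: (252, 1, 0)   [1·252 + 0·231 = 252]
  row B: (231, 0, 1)   [0·252 + 1·231 = 231]
  252 = 1·231 + 21   → row C = row A − 1·row B = (21, 1, −1)   [check: 1·252 − 1·231 = 21]
  231 = 11·21 + 0   → remainder 0, stop. gcd = 21 (last nonzero row C).
So gcd(252, 231) = 21, with Bézout identity 1·252 − 1·231 = 21. Containment (⊇): the Bézout identity exhibits 21 as an element of (252, 231), giving (21) ⊆ (252, 231). Containment (⊆): since 21 | 252 and 21 | 231 (252 = 21·12, 231 = 21·11), every Z-linear combination of 252 and 231 is divisible by 21, so (252, 231) ⊆ (21). Therefore (252, 231) = (21), d = 21.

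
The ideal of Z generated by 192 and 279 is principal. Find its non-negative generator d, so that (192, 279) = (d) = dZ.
In the PID Z, (a, b) is generated by gcd(a, b). Compute gcd(279, 192) with the extended Euclidean algorithm, tracking rows (r, s, t) with s·279 + t·192 = r:
  row A: (279, 1, 0)   [1·279 + 0·192 = 279]
  row B: (192, 0, 1)   [0·279 + 1·192 = 192]
  279 = 1·192 + 87   → row C = row A − 1·row B = (87, 1, −1)   [check: 1·279 − 1·192 = 87]
  192 = 2·87 + 18   → row D = row B − 2·row C = (18, −2, 3)   [check: −2·279 + 3·192 = 18]
  87 = 4·18 + 15   → row E = row C − 4·row D = (15, 9, −13)   [check: 9·279 − 13·192 = 15]
  18 = 1·15 + 3   → row F = row D − 1·row E = (3, −11, 16)   [check: −11·279 + 16·192 = 3]
  15 = 5·3 + 0   → remainder 0, stop. gcd = 3 (last nonzero row F).
So gcd(192, 279) = 3, with Bézout identity −11·279 + 16·192 = 3. Containment (⊇): the Bézout identity exhibits 3 as an element of (192, 279), giving (3) ⊆ (192, 279). Containment (⊆): since 3 | 192 and 3 | 279 (192 = 3·64, 279 = 3·93), every Z-linear combination of 192 and 279 is divisible by 3, so (192, 279) ⊆ (3). Therefore (192, 279) = (3), d = 3.

Final answer: (192, 279) = (3); d = 3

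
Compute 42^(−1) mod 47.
42^(−1) ≡ 28 (mod 47)

Apply the extended Euclidean algorithm to (47, 42), tracking rows (r, s, t) with s·47 + t·42 = r. Each division r_prev = q·r_cur + r_new produces the new row as (previous row) − q·(current row):
  row A: (47, 1, 0)   [1·47 + 0·42 = 47]
  row B: (42, 0, 1)   [0·47 + 1·42 = 42]
  47 = 1·42 + 5   → row C = row A − 1·row B = (5, 1, −1)   [check: 1·47 − 1·42 = 5]
  42 = 8·5 + 2   → row D = row B − 8·row C = (2, −8, 9)   [check: −8·47 + 9·42 = 2]
  5 = 2·2 + 1   → row E = row C − 2·row D = (1, 17, −19)   [check: 17·47 − 19·42 = 1]
  2 = 2·1 + 0   → remainder 0, stop. gcd = 1 (last nonzero row E).
The gcd is 1, so 42 is invertible mod 47. The last nonzero row gives 17·47 − 19·42 = 1, so t = −19. So 42^(−1) ≡ −19 ≡ 28 (mod 47). Verify: 42 · 28 = 1176 ≡ 1 (mod 47). ✓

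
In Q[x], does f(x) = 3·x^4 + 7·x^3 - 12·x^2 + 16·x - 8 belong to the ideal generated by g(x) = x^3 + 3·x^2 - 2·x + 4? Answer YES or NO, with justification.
In Q[x] the ideal (g) consists of all multiples of g, so f ∈ (g) iff g | f, i.e. iff the remainder of f on division by g is 0. Divide f by g (g is monic, so eliminate the leading term of the running remainder at each step):
  leading term 3·x^4: subtract (3·x)·g(x) = 3·x^4 + 9·x^3 - 6·x^2 + 12·x, leaving -2·x^3 - 6·x^2 + 4·x - 8
  leading term -2·x^3: subtract (-2)·g(x) = -2·x^3 - 6·x^2 + 4·x - 8, leaving 0
The remainder is 0, so f(x) = g(x) · h(x) with h(x) = 3·x - 2. Hence g | f, i.e. f ∈ (g).

Final answer: YES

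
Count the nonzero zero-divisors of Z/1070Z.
Z/1070Z has 645 nonzero zero-divisors

In Z/1070Z each nonzero element is either a unit (gcd with 1070 is 1) or a zero-divisor (gcd > 1). The number of units is φ(1070): factorise 1070 = 2 · 5 · 107, so φ(1070) = (2 − 1) · (5 − 1) · (107 − 1) = 1 · 4 · 106 = 424. The nonzero elements number 1070 − 1 = 1069. Hence the nonzero zero-divisors number 1069 − 424 = 645.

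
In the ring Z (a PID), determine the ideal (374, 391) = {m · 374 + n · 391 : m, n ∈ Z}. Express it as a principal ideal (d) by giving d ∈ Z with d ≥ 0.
In the PID Z, (a, b) is generated by gcd(a, b). Compute gcd(391, 374) with the extended Euclidean algorithm, tracking rows (r, s, t) with s·391 + t·374 = r:
  row A: (391, 1, 0)   [1·391 + 0·374 = 391]
  row B: (374, 0, 1)   [0·391 + 1·374 = 374]
  391 = 1·374 + 17   → row C = row A − 1·row B = (17, 1, −1)   [check: 1·391 − 1·374 = 17]
  374 = 22·17 + 0   → remainder 0, stop. gcd = 17 (last nonzero row C).
So gcd(374, 391) = 17, with Bézout identity 1·391 − 1·374 = 17. Containment (⊇): the Bézout identity exhibits 17 as an element of (374, 391), giving (17) ⊆ (374, 391). Containment (⊆): since 17 | 374 and 17 | 391 (374 = 17·22, 391 = 17·23), every Z-linear combination of 374 and 391 is divisible by 17, so (374, 391) ⊆ (17). Therefore (374, 391) = (17), d = 17.

Final answer: (374, 391) = (17); d = 17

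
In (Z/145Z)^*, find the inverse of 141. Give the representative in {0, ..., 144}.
141^(−1) ≡ 36 (mod 145)

Apply the extended Euclidean algorithm to (145, 141), tracking rows (r, s, t) with s·145 + t·141 = r. Each division r_prev = q·r_cur + r_new produces the new row as (previous row) − q·(current row):
  row A: (145, 1, 0)   [1·145 + 0·141 = 145]
  row B: (141, 0, 1)   [0·145 + 1·141 = 141]
  145 = 1·141 + 4   → row C = row A − 1·row B = (4, 1, −1)   [check: 1·145 − 1·141 = 4]
  141 = 35·4 + 1   → row D = row B − 35·row C = (1, −35, 36)   [check: −35·145 + 36·141 = 1]
  4 = 4·1 + 0   → remainder 0, stop. gcd = 1 (last nonzero row D).
The gcd is 1, so 141 is invertible mod 145. The last nonzero row gives −35·145 + 36·141 = 1, so t = 36. So 141^(−1) ≡ 36 (mod 145). Verify: 141 · 36 = 5076 ≡ 1 (mod 145). ✓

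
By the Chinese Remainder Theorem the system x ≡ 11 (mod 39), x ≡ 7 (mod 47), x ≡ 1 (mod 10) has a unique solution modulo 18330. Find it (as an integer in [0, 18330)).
The moduli 39, 47, 10 are pairwise coprime, so by the CRT there is a unique solution mod 39·47·10 = 18330.
Solve by successive substitution. Start with x ≡ 11 (mod 39).
  Combine with x ≡ 7 (mod 47): write x = 11 + 39·t and require 11 + 39·t ≡ 7 (mod 47), i.e. 39·t ≡ 7 − 11 ≡ 43 (mod 47). Since 39^(−1) ≡ 41 (mod 47), t ≡ 41·43 ≡ 24 (mod 47). So x ≡ 11 + 39·24 = 947 (mod 1833).
  Combine with x ≡ 1 (mod 10): write x = 947 + 1833·t and require 947 + 1833·t ≡ 1 (mod 10), i.e. 1833·t ≡ 1 − 947 ≡ 4 (mod 10). Since 1833^(−1) ≡ 7 (mod 10) (1833 ≡ 3 (mod 10)), t ≡ 7·4 ≡ 8 (mod 10). So x ≡ 947 + 1833·8 = 15611 (mod 18330).
Unique solution in [0, 18330): x = 15611.

Final answer: x ≡ 15611 (mod 18330); the representative in [0, 18330) is 15611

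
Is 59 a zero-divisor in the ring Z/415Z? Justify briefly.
NO

gcd(59, 415) = 1, so 59 is a unit in Z/415Z (it has a multiplicative inverse). A unit cannot be a zero-divisor: if 59·b ≡ 0 then multiplying both sides by 59^(−1) gives b ≡ 0. So 59 is not a zero-divisor.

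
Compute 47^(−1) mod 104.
Apply the extended Euclidean algorithm to (104, 47), tracking rows (r, s, t) with s·104 + t·47 = r. Each division r_prev = q·r_cur + r_new produces the new row as (previous row) − q·(current row):
  row A: (104, 1, 0)   [1·104 + 0·47 = 104]
  row B: (47, 0, 1)   [0·104 + 1·47 = 47]
  104 = 2·47 + 10   → row C = row A − 2·row B = (10, 1, −2)   [check: 1·104 − 2·47 = 10]
  47 = 4·10 + 7   → row D = row B − 4·row C = (7, −4, 9)   [check: −4·104 + 9·47 = 7]
  10 = 1·7 + 3   → row E = row C − 1·row D = (3, 5, −11)   [check: 5·104 − 11·47 = 3]
  7 = 2·3 + 1   → row F = row D − 2·row E = (1, −14, 31)   [check: −14·104 + 31·47 = 1]
  3 = 3·1 + 0   → remainder 0, stop. gcd = 1 (last nonzero row F).
The gcd is 1, so 47 is invertible mod 104. The last nonzero row gives −14·104 + 31·47 = 1, so t = 31. So 47^(−1) ≡ 31 (mod 104). Verify: 47 · 31 = 1457 ≡ 1 (mod 104). ✓

Final answer: 47^(−1) ≡ 31 (mod 104)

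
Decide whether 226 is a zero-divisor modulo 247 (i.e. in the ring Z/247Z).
gcd(226, 247) = 1, so 226 is a unit in Z/247Z (it has a multiplicative inverse). A unit cannot be a zero-divisor: if 226·b ≡ 0 then multiplying both sides by 226^(−1) gives b ≡ 0. So 226 is not a zero-divisor.

Final answer: NO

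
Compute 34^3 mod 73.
Use repeated squaring. Binary(3) = 11. Walk through the bits of the exponent 3 left-to-right: at each bit after the leading one, square the running value, then multiply by 34 if the bit is 1 (always reducing mod 73):
  bit 1 = 1 (leading): start with 34.
  bit 2 = 1: square 34^2 = 1156 ≡ 61; bit is 1, so multiply 61·34 = 2074 ≡ 30 (mod 73).
Final value: 34^3 ≡ 30 (mod 73).

Final answer: 30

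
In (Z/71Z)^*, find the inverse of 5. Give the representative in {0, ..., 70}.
5^(−1) ≡ 57 (mod 71)

Apply the extended Euclidean algorithm to (71, 5), tracking rows (r, s, t) with s·71 + t·5 = r. Each division r_prev = q·r_cur + r_new produces the new row as (previous row) − q·(current row):
  row A: (71, 1, 0)   [1·71 + 0·5 = 71]
  row B: (5, 0, 1)   [0·71 + 1·5 = 5]
  71 = 14·5 + 1   → row C = row A − 14·row B = (1, 1, −14)   [check: 1·71 − 14·5 = 1]
  5 = 5·1 + 0   → remainder 0, stop. gcd = 1 (last nonzero row C).
The gcd is 1, so 5 is invertible mod 71. The last nonzero row gives 1·71 − 14·5 = 1, so t = −14. So 5^(−1) ≡ −14 ≡ 57 (mod 71). Verify: 5 · 57 = 285 ≡ 1 (mod 71). ✓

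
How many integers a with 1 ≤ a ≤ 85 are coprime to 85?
The number of a ∈ {1, ..., 85} with gcd(a, 85) = 1 is by definition Euler's totient φ(85). φ is multiplicative, with φ(p^e) = p^e − p^(e−1). Factorise 85 = 5 · 17. Then
  φ(85) = (5 − 1) · (17 − 1) = 4 · 16 = 64.
So there are 64 such integers.

Final answer: 64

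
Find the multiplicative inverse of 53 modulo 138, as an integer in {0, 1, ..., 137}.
53^(−1) ≡ 125 (mod 138)

Apply the extended Euclidean algorithm to (138, 53), tracking rows (r, s, t) with s·138 + t·53 = r. Each division r_prev = q·r_cur + r_new produces the new row as (previous row) − q·(current row):
  row A: (138, 1, 0)   [1·138 + 0·53 = 138]
  row B: (53, 0, 1)   [0·138 + 1·53 = 53]
  138 = 2·53 + 32   → row C = row A − 2·row B = (32, 1, −2)   [check: 1·138 − 2·53 = 32]
  53 = 1·32 + 21   → row D = row B − 1·row C = (21, −1, 3)   [check: −1·138 + 3·53 = 21]
  32 = 1·21 + 11   → row E = row C − 1·row D = (11, 2, −5)   [check: 2·138 − 5·53 = 11]
  21 = 1·11 + 10   → row F = row D − 1·row E = (10, −3, 8)   [check: −3·138 + 8·53 = 10]
  11 = 1·10 + 1   → row G = row E − 1·row F = (1, 5, −13)   [check: 5·138 − 13·53 = 1]
  10 = 10·1 + 0   → remainder 0, stop. gcd = 1 (last nonzero row G).
The gcd is 1, so 53 is invertible mod 138. The last nonzero row gives 5·138 − 13·53 = 1, so t = −13. So 53^(−1) ≡ −13 ≡ 125 (mod 138). Verify: 53 · 125 = 6625 ≡ 1 (mod 138). ✓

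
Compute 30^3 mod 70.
Use repeated squaring. Binary(3) = 11. Walk through the bits of the exponent 3 left-to-right: at each bit after the leading one, square the running value, then multiply by 30 if the bit is 1 (always reducing mod 70):
  bit 1 = 1 (leading): start with 30.
  bit 2 = 1: square 30^2 = 900 ≡ 60; bit is 1, so multiply 60·30 = 1800 ≡ 50 (mod 70).
Final value: 30^3 ≡ 50 (mod 70).

Final answer: 50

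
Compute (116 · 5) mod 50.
Reduce the factors first: 116 ≡ 16 (mod 50), so 116 · 5 ≡ 16 · 5 (mod 50). 16 · 5 = 80. Dividing by 50: 80 = 1·50 + 30. So (116 · 5) mod 50 = 30.

Final answer: 30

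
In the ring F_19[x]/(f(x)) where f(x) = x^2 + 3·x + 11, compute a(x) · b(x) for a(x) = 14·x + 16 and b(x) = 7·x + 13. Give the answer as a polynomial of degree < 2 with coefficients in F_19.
a · b ≡ 4 (mod f(x))

Multiply as integer polynomials: a · b = 98·x^2 + 294·x + 208. Reducing coefficients mod 19: a · b ≡ 3·x^2 + 9·x + 18. Now divide by f(x) = x^2 + 3·x + 11 in F_19[x], eliminating the leading term at each step:
  leading term 3·x^2: subtract (3)·f(x) = 3·x^2 + 9·x + 14, leaving 4 (coefficients mod 19)
The degree is now < 2, so this is the remainder. Hence a · b ≡ 4 in F_19[x]/(f).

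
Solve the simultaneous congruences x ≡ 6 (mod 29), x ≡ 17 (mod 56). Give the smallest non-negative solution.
The moduli 29, 56 are pairwise coprime, so by the CRT there is a unique solution mod 29·56 = 1624.
Solve by successive substitution. Start with x ≡ 6 (mod 29).
  Combine with x ≡ 17 (mod 56): write x = 6 + 29·t and require 6 + 29·t ≡ 17 (mod 56), i.e. 29·t ≡ 17 − 6 ≡ 11 (mod 56). Since 29^(−1) ≡ 29 (mod 56), t ≡ 29·11 ≡ 39 (mod 56). So x ≡ 6 + 29·39 = 1137 (mod 1624).
Unique solution in [0, 1624): x = 1137.

Final answer: x ≡ 1137 (mod 1624); the representative in [0, 1624) is 1137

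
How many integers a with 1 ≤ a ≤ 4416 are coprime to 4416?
The number of a ∈ {1, ..., 4416} with gcd(a, 4416) = 1 is by definition Euler's totient φ(4416). φ is multiplicative, with φ(p^e) = p^e − p^(e−1). Factorise 4416 = 2^6 · 3 · 23. Then
  φ(4416) = (2^6 − 2^5) · (3 − 1) · (23 − 1) = 32 · 2 · 22 = 1408.
So there are 1408 such integers.

Final answer: 1408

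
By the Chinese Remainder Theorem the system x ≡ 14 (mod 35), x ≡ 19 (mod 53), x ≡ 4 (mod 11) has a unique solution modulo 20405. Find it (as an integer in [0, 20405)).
x ≡ 10619 (mod 20405); the representative in [0, 20405) is 10619

The moduli 35, 53, 11 are pairwise coprime, so by the CRT there is a unique solution mod 35·53·11 = 20405.
Solve by successive substitution. Start with x ≡ 14 (mod 35).
  Combine with x ≡ 19 (mod 53): write x = 14 + 35·t and require 14 + 35·t ≡ 19 (mod 53), i.e. 35·t ≡ 19 − 14 ≡ 5 (mod 53). Since 35^(−1) ≡ 50 (mod 53), t ≡ 50·5 ≡ 38 (mod 53). So x ≡ 14 + 35·38 = 1344 (mod 1855).
  Combine with x ≡ 4 (mod 11): write x = 1344 + 1855·t and require 1344 + 1855·t ≡ 4 (mod 11), i.e. 1855·t ≡ 4 − 1344 ≡ 2 (mod 11). Since 1855^(−1) ≡ 8 (mod 11) (1855 ≡ 7 (mod 11)), t ≡ 8·2 ≡ 5 (mod 11). So x ≡ 1344 + 1855·5 = 10619 (mod 20405).
Unique solution in [0, 20405): x = 10619.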